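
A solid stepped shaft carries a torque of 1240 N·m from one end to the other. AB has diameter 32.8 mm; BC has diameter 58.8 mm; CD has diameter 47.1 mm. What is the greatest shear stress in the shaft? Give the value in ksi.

Under the same torque, τ_max = 16T/(πd³) is largest where d is smallest — segment AB (d = 32.8 mm).
τ_max = 16·1240/(π·(0.0328)³) = 1.790×10^8 Pa.

26.0 ksi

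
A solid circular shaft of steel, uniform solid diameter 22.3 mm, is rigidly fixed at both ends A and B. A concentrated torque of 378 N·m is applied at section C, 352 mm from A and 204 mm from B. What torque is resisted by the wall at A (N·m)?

139 N·m

With uniform GJ and both ends fixed, compatibility θ_AC = θ_CB gives T_A·a = T_B·b, together with T_A + T_B = T₀.
T_A = T₀·b/(a+b) = 378.0·204/556.0 = 138.7 N·m; T_B = 239.3 N·m.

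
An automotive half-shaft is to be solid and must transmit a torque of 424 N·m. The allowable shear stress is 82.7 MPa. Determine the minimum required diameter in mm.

For a solid shaft τ_max = 16T/(πd³), so d = (16T/(π τ_allow))^(1/3) = (16·424.0/(π·8.27×10^7))^(1/3) = 0.02967 m.

29.7 mm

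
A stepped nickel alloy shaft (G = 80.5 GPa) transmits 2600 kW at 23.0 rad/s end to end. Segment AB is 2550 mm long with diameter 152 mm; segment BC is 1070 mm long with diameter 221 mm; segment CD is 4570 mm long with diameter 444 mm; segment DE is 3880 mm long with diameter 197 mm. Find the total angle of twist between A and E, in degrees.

ω = 23.0 rad/s, so T = P/ω = 2600×10³ / 23.00 = 113000 N·m.
J_AB = π(0.152)⁴/32 = 5.24×10^-5 m⁴; J_BC = π(0.221)⁴/32 = 2.34×10^-4 m⁴; J_CD = π(0.444)⁴/32 = 3.82×10^-3 m⁴; J_DE = π(0.197)⁴/32 = 1.48×10^-4 m⁴.
θ = (T/G)·Σ L_i/J_i = (113000/80.5×10⁹)·(2.55/5.24×10^-5 + 1.07/2.34×10^-4 + 4.57/3.82×10^-3 + 3.88/1.48×10^-4) = 0.1133 rad.

6.49°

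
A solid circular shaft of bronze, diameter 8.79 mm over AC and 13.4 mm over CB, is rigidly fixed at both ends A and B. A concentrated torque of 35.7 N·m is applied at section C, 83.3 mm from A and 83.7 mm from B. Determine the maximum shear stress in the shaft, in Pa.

6.37e7 Pa

Compatibility: T_A·a/J_AC = T_B·b/J_CB with T_A + T_B = T₀.
J_AC = 5.86×10^-10 m⁴, J_CB = 3.17×10^-9 m⁴, so T_A = T₀·(J_AC/a)/((J_AC/a)+(J_CB/b)) = 5.600 N·m, T_B = 30.10 N·m.
τ in each portion: τ_AC = 4.20×10^7 Pa, τ_CB = 6.37×10^7 Pa; maximum is in CB.
τ_max = T_CB·r/J = 30.10·0.00670/3.17×10^-9 = 6.371×10^7 Pa.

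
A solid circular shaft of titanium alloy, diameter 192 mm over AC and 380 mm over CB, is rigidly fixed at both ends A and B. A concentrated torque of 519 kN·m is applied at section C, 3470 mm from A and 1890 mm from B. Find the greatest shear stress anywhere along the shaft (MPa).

46.5 MPa

Compatibility: T_A·a/J_AC = T_B·b/J_CB with T_A + T_B = T₀.
J_AC = 1.33×10^-4 m⁴, J_CB = 2.05×10^-3 m⁴, so T_A = T₀·(J_AC/a)/((J_AC/a)+(J_CB/b)) = 17790 N·m, T_B = 501200 N·m.
τ in each portion: τ_AC = 1.28×10^7 Pa, τ_CB = 4.65×10^7 Pa; maximum is in CB.
τ_max = T_CB·r/J = 501200·0.190/2.05×10^-3 = 4.652×10^7 Pa.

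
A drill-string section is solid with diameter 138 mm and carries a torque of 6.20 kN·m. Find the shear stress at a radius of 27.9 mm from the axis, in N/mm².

J = πd⁴/32 = π(0.138)⁴/32 = 3.561×10^-5 m⁴.
Shear stress varies linearly with radius: τ = T·r/J = 6200 × 0.0279 / 3.561×10^-5 = 4.858×10^6 Pa.

4.86 N/mm²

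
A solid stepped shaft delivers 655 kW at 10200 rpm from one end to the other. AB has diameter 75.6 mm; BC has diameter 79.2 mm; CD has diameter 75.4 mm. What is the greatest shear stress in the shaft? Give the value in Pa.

ω = 2π·10200/60 = 1068 rad/s, so T = P/ω = 655×10³ / 1068 = 613.2 N·m.
Under the same torque, τ_max = 16T/(πd³) is largest where d is smallest — segment CD (d = 75.4 mm).
τ_max = 16·613.2/(π·(0.0754)³) = 7.286×10^6 Pa.

7.29e6 Pa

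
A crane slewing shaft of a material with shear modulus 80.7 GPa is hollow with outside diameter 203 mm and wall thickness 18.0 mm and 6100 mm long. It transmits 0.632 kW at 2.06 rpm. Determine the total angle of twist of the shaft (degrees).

0.140°

ω = 2π·2.06/60 = 0.2157 rad/s, so T = P/ω = 0.632×10³ / 0.2157 = 2930 N·m.
J = π(d_o⁴ − d_i⁴)/32 = π(0.203⁴ − 0.167⁴)/32 = 9.036×10^-5 m⁴.
θ = T·L/(G·J) = 2930 × 6.10 / (80.7×10⁹ × 9.036×10^-5) = 2.451×10^-3 rad.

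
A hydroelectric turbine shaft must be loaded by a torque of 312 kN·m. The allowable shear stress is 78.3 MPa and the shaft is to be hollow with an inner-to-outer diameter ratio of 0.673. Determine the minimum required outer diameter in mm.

294 mm

For a hollow shaft with d_i/d_o = 0.673: τ_max = 16T/(π d_o³ (1−k⁴)), so d_o = [16T/(π τ_allow (1−k⁴))]^(1/3) = [16·312000/(π·7.83×10^7·0.7949)]^(1/3) = 0.2945 m.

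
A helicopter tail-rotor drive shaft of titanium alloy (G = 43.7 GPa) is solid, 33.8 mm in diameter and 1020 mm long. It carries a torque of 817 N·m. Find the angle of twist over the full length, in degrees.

J = πd⁴/32 = π(0.0338)⁴/32 = 1.281×10^-7 m⁴.
θ = T·L/(G·J) = 817.0 × 1.02 / (43.7×10⁹ × 1.281×10^-7) = 0.1488 rad.

8.53°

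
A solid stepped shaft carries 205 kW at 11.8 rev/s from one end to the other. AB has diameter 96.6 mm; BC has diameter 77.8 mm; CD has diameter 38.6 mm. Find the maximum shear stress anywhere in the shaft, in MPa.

ω = 2π·11.8 = 74.14 rad/s, so T = P/ω = 205×10³ / 74.14 = 2765 N·m.
Under the same torque, τ_max = 16T/(πd³) is largest where d is smallest — segment CD (d = 38.6 mm).
τ_max = 16·2765/(π·(0.0386)³) = 2.449×10^8 Pa.

245 MPa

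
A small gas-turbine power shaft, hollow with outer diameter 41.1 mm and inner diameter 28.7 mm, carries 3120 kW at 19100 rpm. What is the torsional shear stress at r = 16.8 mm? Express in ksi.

ω = 2π·19100/60 = 2000 rad/s, so T = P/ω = 3120×10³ / 2000 = 1560 N·m.
J = π(d_o⁴ − d_i⁴)/32 = π(0.0411⁴ − 0.0287⁴)/32 = 2.135×10^-7 m⁴.
Shear stress varies linearly with radius: τ = T·r/J = 1560 × 0.0168 / 2.135×10^-7 = 1.227×10^8 Pa.

17.8 ksi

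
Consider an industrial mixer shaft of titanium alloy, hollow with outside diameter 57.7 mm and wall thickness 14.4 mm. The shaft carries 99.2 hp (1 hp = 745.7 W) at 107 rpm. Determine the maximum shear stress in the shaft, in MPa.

ω = 2π·107/60 = 11.21 rad/s, so T = P/ω = 99.2×745.7 / 11.21 = 6602 N·m.
J = π(d_o⁴ − d_i⁴)/32 = π(0.0577⁴ − 0.0289⁴)/32 = 1.020×10^-6 m⁴.
τ_max = T·r/J = 6602 × 0.0289 / 1.020×10^-6 = 1.868×10^8 Pa.

187 MPa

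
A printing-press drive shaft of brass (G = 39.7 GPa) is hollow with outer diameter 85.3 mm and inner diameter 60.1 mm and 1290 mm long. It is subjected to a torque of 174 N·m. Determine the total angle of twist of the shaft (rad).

0.00144 rad

J = π(d_o⁴ − d_i⁴)/32 = π(0.0853⁴ − 0.0601⁴)/32 = 3.917×10^-6 m⁴.
θ = T·L/(G·J) = 174.0 × 1.29 / (39.7×10⁹ × 3.917×10^-6) = 1.444×10^-3 rad.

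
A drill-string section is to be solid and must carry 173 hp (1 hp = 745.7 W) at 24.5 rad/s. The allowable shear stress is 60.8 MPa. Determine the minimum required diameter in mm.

76.1 mm

ω = 24.5 rad/s, so T = P/ω = 173×745.7 / 24.50 = 5266 N·m.
For a solid shaft τ_max = 16T/(πd³), so d = (16T/(π τ_allow))^(1/3) = (16·5266/(π·6.08×10^7))^(1/3) = 0.07612 m.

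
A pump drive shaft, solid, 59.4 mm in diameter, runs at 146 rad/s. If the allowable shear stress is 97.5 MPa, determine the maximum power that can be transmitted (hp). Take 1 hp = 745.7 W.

786 hp

J = πd⁴/32 = π(0.0594)⁴/32 = 1.222×10^-6 m⁴.
T_max = τ_allow·J/r = 9.75×10^7 × 1.222×10^-6 / 0.0297 = 4012 N·m.
ω = 146 rad/s, so P_max = T_max·ω = 5.858×10^5 W.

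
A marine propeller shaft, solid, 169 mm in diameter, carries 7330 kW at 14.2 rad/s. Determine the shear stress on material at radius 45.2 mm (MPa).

291 MPa

ω = 14.2 rad/s, so T = P/ω = 7330×10³ / 14.20 = 516200 N·m.
J = πd⁴/32 = π(0.169)⁴/32 = 8.008×10^-5 m⁴.
Shear stress varies linearly with radius: τ = T·r/J = 516200 × 0.0452 / 8.008×10^-5 = 2.913×10^8 Pa.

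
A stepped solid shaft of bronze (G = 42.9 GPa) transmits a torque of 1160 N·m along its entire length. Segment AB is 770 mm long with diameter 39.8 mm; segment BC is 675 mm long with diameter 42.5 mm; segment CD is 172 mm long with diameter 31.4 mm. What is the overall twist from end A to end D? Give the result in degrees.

J_AB = π(0.0398)⁴/32 = 2.46×10^-7 m⁴; J_BC = π(0.0425)⁴/32 = 3.20×10^-7 m⁴; J_CD = π(0.0314)⁴/32 = 9.54×10^-8 m⁴.
θ = (T/G)·Σ L_i/J_i = (1160/42.9×10⁹)·(0.770/2.46×10^-7 + 0.675/3.20×10^-7 + 0.172/9.54×10^-8) = 0.1902 rad.

10.9°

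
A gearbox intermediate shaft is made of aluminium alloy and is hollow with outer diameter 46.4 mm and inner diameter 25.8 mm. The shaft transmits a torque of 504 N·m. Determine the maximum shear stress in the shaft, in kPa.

28400 kPa

J = π(d_o⁴ − d_i⁴)/32 = π(0.0464⁴ − 0.0258⁴)/32 = 4.116×10^-7 m⁴.
τ_max = T·r/J = 504.0 × 0.0232 / 4.116×10^-7 = 2.841×10^7 Pa.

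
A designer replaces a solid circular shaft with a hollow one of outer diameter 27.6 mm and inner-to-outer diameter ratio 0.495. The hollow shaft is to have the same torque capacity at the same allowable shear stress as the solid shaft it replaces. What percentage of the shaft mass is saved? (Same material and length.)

21.3 %

Equal τ_max and T ⇒ the solid shaft needs d_s³ = d_o³(1−k⁴), so d_s = 27.6·(1−0.495⁴)^(1/3) = 27.04 mm.
Area ratio A_h/A_s = d_o²(1−k²)/d_s² = (1−k²)/(1−k⁴)^(2/3) = 0.7868.
Mass saving = 1 − 0.7868 = 21.3 %.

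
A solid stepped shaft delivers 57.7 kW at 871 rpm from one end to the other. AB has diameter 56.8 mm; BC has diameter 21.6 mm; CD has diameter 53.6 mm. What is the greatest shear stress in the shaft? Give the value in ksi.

ω = 2π·871/60 = 91.21 rad/s, so T = P/ω = 57.7×10³ / 91.21 = 632.6 N·m.
Under the same torque, τ_max = 16T/(πd³) is largest where d is smallest — segment BC (d = 21.6 mm).
τ_max = 16·632.6/(π·(0.0216)³) = 3.197×10^8 Pa.

46.4 ksi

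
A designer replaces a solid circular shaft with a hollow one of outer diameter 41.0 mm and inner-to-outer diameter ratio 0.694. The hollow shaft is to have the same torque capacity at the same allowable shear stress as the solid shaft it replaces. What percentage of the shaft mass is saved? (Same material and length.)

Equal τ_max and T ⇒ the solid shaft needs d_s³ = d_o³(1−k⁴), so d_s = 41.0·(1−0.694⁴)^(1/3) = 37.55 mm.
Area ratio A_h/A_s = d_o²(1−k²)/d_s² = (1−k²)/(1−k⁴)^(2/3) = 0.6181.
Mass saving = 1 − 0.6181 = 38.2 %.

38.2 %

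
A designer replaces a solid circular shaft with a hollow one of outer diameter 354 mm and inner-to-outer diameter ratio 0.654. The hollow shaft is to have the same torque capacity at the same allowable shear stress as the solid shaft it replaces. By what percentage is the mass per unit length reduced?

34.5 %

Equal τ_max and T ⇒ the solid shaft needs d_s³ = d_o³(1−k⁴), so d_s = 354·(1−0.654⁴)^(1/3) = 330.9 mm.
Area ratio A_h/A_s = d_o²(1−k²)/d_s² = (1−k²)/(1−k⁴)^(2/3) = 0.6548.
Mass saving = 1 − 0.6548 = 34.5 %.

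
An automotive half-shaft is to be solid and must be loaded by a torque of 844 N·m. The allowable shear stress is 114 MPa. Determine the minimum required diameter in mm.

33.5 mm

For a solid shaft τ_max = 16T/(πd³), so d = (16T/(π τ_allow))^(1/3) = (16·844.0/(π·1.14×10^8))^(1/3) = 0.03353 m.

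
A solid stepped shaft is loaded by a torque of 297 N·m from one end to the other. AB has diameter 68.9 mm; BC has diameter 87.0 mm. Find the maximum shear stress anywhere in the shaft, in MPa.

Under the same torque, τ_max = 16T/(πd³) is largest where d is smallest — segment AB (d = 68.9 mm).
τ_max = 16·297.0/(π·(0.0689)³) = 4.625×10^6 Pa.

4.62 MPa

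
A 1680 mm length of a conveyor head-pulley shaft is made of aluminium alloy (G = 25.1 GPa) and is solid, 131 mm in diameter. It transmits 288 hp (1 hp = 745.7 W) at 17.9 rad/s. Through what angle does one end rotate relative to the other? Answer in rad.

0.0278 rad

ω = 17.9 rad/s, so T = P/ω = 288×745.7 / 17.90 = 12000 N·m.
J = πd⁴/32 = π(0.131)⁴/32 = 2.891×10^-5 m⁴.
θ = T·L/(G·J) = 12000 × 1.68 / (25.1×10⁹ × 2.891×10^-5) = 0.02778 rad.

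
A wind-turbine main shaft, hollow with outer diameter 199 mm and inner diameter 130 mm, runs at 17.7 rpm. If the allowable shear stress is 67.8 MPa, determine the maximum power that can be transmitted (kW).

J = π(d_o⁴ − d_i⁴)/32 = π(0.199⁴ − 0.130⁴)/32 = 1.259×10^-4 m⁴.
T_max = τ_allow·J/r = 6.78×10^7 × 1.259×10^-4 / 0.0995 = 85800 N·m.
ω = 2π·17.7/60 = 1.854 rad/s, so P_max = T_max·ω = 1.590×10^5 W.

159 kW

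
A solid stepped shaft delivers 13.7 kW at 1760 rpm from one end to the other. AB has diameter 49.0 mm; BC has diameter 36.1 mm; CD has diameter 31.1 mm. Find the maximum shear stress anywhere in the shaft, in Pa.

ω = 2π·1760/60 = 184.3 rad/s, so T = P/ω = 13.7×10³ / 184.3 = 74.33 N·m.
Under the same torque, τ_max = 16T/(πd³) is largest where d is smallest — segment CD (d = 31.1 mm).
τ_max = 16·74.33/(π·(0.0311)³) = 1.259×10^7 Pa.

1.26e7 Pa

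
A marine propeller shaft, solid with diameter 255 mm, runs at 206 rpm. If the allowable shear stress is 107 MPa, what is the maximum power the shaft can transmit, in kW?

J = πd⁴/32 = π(0.255)⁴/32 = 4.151×10^-4 m⁴.
T_max = τ_allow·J/r = 1.07×10^8 × 4.151×10^-4 / 0.128 = 348400 N·m.
ω = 2π·206/60 = 21.57 rad/s, so P_max = T_max·ω = 7.515×10^6 W.

7520 kW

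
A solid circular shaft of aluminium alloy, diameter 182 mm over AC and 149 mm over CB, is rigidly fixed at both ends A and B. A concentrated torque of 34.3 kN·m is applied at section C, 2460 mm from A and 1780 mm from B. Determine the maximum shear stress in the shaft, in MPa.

Compatibility: T_A·a/J_AC = T_B·b/J_CB with T_A + T_B = T₀.
J_AC = 1.08×10^-4 m⁴, J_CB = 4.84×10^-5 m⁴, so T_A = T₀·(J_AC/a)/((J_AC/a)+(J_CB/b)) = 21160 N·m, T_B = 13140 N·m.
τ in each portion: τ_AC = 1.79×10^7 Pa, τ_CB = 2.02×10^7 Pa; maximum is in CB.
τ_max = T_CB·r/J = 13140·0.0745/4.84×10^-5 = 2.023×10^7 Pa.

20.2 MPa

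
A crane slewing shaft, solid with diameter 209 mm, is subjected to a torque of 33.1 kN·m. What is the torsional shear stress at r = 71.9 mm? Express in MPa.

12.7 MPa

J = πd⁴/32 = π(0.209)⁴/32 = 1.873×10^-4 m⁴.
Shear stress varies linearly with radius: τ = T·r/J = 33100 × 0.0719 / 1.873×10^-4 = 1.270×10^7 Pa.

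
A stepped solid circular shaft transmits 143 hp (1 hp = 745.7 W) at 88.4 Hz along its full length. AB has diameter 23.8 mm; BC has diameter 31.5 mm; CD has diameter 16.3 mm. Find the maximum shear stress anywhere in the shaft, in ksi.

ω = 2π·88.4 = 555.4 rad/s, so T = P/ω = 143×745.7 / 555.4 = 192.0 N·m.
Under the same torque, τ_max = 16T/(πd³) is largest where d is smallest — segment CD (d = 16.3 mm).
τ_max = 16·192.0/(π·(0.0163)³) = 2.258×10^8 Pa.

32.7 ksi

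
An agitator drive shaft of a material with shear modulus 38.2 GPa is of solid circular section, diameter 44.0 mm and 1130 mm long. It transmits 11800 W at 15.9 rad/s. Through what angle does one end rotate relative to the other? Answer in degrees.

ω = 15.9 rad/s, so T = P/ω = 11800 / 15.90 = 742.1 N·m.
J = πd⁴/32 = π(0.0440)⁴/32 = 3.680×10^-7 m⁴.
θ = T·L/(G·J) = 742.1 × 1.13 / (38.2×10⁹ × 3.680×10^-7) = 0.05966 rad.

3.42°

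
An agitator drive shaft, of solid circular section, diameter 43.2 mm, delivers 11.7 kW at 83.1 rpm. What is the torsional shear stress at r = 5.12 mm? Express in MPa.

20.1 MPa

ω = 2π·83.1/60 = 8.702 rad/s, so T = P/ω = 11.7×10³ / 8.702 = 1344 N·m.
J = πd⁴/32 = π(0.0432)⁴/32 = 3.419×10^-7 m⁴.
Shear stress varies linearly with radius: τ = T·r/J = 1344 × 0.00512 / 3.419×10^-7 = 2.013×10^7 Pa.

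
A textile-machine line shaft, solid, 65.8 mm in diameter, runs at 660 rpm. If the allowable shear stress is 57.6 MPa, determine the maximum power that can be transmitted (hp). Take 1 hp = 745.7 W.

J = πd⁴/32 = π(0.0658)⁴/32 = 1.840×10^-6 m⁴.
T_max = τ_allow·J/r = 5.76×10^7 × 1.840×10^-6 / 0.0329 = 3222 N·m.
ω = 2π·660/60 = 69.12 rad/s, so P_max = T_max·ω = 2.227×10^5 W.

299 hp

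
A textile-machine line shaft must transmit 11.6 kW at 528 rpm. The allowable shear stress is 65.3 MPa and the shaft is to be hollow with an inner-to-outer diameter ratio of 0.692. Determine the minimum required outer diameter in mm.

ω = 2π·528/60 = 55.29 rad/s, so T = P/ω = 11.6×10³ / 55.29 = 209.8 N·m.
For a hollow shaft with d_i/d_o = 0.692: τ_max = 16T/(π d_o³ (1−k⁴)), so d_o = [16T/(π τ_allow (1−k⁴))]^(1/3) = [16·209.8/(π·6.53×10^7·0.7707)]^(1/3) = 0.02769 m.

27.7 mm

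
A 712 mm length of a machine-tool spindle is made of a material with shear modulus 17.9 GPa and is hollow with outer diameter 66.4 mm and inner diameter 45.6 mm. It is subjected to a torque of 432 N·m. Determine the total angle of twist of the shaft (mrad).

J = π(d_o⁴ − d_i⁴)/32 = π(0.0664⁴ − 0.0456⁴)/32 = 1.484×10^-6 m⁴.
θ = T·L/(G·J) = 432.0 × 0.712 / (17.9×10⁹ × 1.484×10^-6) = 0.01158 rad.

11.6 mrad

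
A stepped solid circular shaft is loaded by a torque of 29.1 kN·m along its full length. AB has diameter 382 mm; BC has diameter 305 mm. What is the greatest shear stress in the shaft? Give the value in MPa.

5.22 MPa

Under the same torque, τ_max = 16T/(πd³) is largest where d is smallest — segment BC (d = 305 mm).
τ_max = 16·29100/(π·(0.305)³) = 5.224×10^6 Pa.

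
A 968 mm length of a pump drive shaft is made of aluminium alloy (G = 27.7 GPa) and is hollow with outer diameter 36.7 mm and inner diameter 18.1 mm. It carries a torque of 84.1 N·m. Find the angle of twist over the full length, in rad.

0.0175 rad

J = π(d_o⁴ − d_i⁴)/32 = π(0.0367⁴ − 0.0181⁴)/32 = 1.676×10^-7 m⁴.
θ = T·L/(G·J) = 84.10 × 0.968 / (27.7×10⁹ × 1.676×10^-7) = 0.01754 rad.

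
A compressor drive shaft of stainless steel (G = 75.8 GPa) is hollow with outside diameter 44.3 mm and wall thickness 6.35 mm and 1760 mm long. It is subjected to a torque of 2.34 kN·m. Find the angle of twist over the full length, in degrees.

11.1°

J = π(d_o⁴ − d_i⁴)/32 = π(0.0443⁴ − 0.0316⁴)/32 = 2.802×10^-7 m⁴.
θ = T·L/(G·J) = 2340 × 1.76 / (75.8×10⁹ × 2.802×10^-7) = 0.1939 rad.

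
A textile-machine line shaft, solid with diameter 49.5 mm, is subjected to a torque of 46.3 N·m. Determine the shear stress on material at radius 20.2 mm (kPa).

J = πd⁴/32 = π(0.0495)⁴/32 = 5.894×10^-7 m⁴.
Shear stress varies linearly with radius: τ = T·r/J = 46.30 × 0.0202 / 5.894×10^-7 = 1.587×10^6 Pa.

1590 kPa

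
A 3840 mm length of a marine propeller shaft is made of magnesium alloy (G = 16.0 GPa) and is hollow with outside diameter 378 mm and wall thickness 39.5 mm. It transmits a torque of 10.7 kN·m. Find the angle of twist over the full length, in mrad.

2.11 mrad

J = π(d_o⁴ − d_i⁴)/32 = π(0.378⁴ − 0.299⁴)/32 = 1.220×10^-3 m⁴.
θ = T·L/(G·J) = 10700 × 3.84 / (16.0×10⁹ × 1.220×10^-3) = 2.106×10^-3 rad.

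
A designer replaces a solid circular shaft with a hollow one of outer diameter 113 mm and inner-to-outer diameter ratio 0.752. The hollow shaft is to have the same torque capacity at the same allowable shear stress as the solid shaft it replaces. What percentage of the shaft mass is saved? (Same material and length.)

43.8 %

Equal τ_max and T ⇒ the solid shaft needs d_s³ = d_o³(1−k⁴), so d_s = 113·(1−0.752⁴)^(1/3) = 99.38 mm.
Area ratio A_h/A_s = d_o²(1−k²)/d_s² = (1−k²)/(1−k⁴)^(2/3) = 0.5618.
Mass saving = 1 − 0.5618 = 43.8 %.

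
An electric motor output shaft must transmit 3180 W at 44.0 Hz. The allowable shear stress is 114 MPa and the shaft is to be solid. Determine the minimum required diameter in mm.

8.01 mm

ω = 2π·44.0 = 276.5 rad/s, so T = P/ω = 3180 / 276.5 = 11.50 N·m.
For a solid shaft τ_max = 16T/(πd³), so d = (16T/(π τ_allow))^(1/3) = (16·11.50/(π·1.14×10^8))^(1/3) = 0.008010 m.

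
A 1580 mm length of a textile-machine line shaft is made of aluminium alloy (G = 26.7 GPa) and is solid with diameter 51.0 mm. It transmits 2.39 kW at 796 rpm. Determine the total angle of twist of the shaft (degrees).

ω = 2π·796/60 = 83.36 rad/s, so T = P/ω = 2.39×10³ / 83.36 = 28.67 N·m.
J = πd⁴/32 = π(0.0510)⁴/32 = 6.642×10^-7 m⁴.
θ = T·L/(G·J) = 28.67 × 1.58 / (26.7×10⁹ × 6.642×10^-7) = 2.555×10^-3 rad.

0.146°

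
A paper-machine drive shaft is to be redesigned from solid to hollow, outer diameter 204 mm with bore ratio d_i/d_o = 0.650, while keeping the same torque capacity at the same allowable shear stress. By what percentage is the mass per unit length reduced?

34.2 %

Equal τ_max and T ⇒ the solid shaft needs d_s³ = d_o³(1−k⁴), so d_s = 204·(1−0.650⁴)^(1/3) = 191.1 mm.
Area ratio A_h/A_s = d_o²(1−k²)/d_s² = (1−k²)/(1−k⁴)^(2/3) = 0.6584.
Mass saving = 1 − 0.6584 = 34.2 %.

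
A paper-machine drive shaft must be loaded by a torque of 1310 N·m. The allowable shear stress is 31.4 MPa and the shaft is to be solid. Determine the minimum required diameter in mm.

For a solid shaft τ_max = 16T/(πd³), so d = (16T/(π τ_allow))^(1/3) = (16·1310/(π·3.14×10^7))^(1/3) = 0.05967 m.

59.7 mm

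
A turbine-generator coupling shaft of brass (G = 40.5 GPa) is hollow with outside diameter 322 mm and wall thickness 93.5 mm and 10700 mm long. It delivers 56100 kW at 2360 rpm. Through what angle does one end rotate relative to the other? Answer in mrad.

58.6 mrad

ω = 2π·2360/60 = 247.1 rad/s, so T = P/ω = 56100×10³ / 247.1 = 227000 N·m.
J = π(d_o⁴ − d_i⁴)/32 = π(0.322⁴ − 0.135⁴)/32 = 1.023×10^-3 m⁴.
θ = T·L/(G·J) = 227000 × 10.7 / (40.5×10⁹ × 1.023×10^-3) = 0.05864 rad.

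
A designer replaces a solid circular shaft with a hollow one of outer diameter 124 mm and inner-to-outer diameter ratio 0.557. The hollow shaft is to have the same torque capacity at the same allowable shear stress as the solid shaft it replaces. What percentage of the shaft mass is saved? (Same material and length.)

26.2 %

Equal τ_max and T ⇒ the solid shaft needs d_s³ = d_o³(1−k⁴), so d_s = 124·(1−0.557⁴)^(1/3) = 119.9 mm.
Area ratio A_h/A_s = d_o²(1−k²)/d_s² = (1−k²)/(1−k⁴)^(2/3) = 0.7379.
Mass saving = 1 − 0.7379 = 26.2 %.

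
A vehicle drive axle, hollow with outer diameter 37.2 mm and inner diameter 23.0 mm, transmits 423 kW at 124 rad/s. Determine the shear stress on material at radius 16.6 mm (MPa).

353 MPa

ω = 124 rad/s, so T = P/ω = 423×10³ / 124.0 = 3411 N·m.
J = π(d_o⁴ − d_i⁴)/32 = π(0.0372⁴ − 0.0230⁴)/32 = 1.605×10^-7 m⁴.
Shear stress varies linearly with radius: τ = T·r/J = 3411 × 0.0166 / 1.605×10^-7 = 3.527×10^8 Pa.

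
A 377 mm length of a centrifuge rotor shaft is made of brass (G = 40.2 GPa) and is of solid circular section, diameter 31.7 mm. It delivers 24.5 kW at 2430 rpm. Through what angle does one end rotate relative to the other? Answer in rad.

0.00911 rad

ω = 2π·2430/60 = 254.5 rad/s, so T = P/ω = 24.5×10³ / 254.5 = 96.28 N·m.
J = πd⁴/32 = π(0.0317)⁴/32 = 9.914×10^-8 m⁴.
θ = T·L/(G·J) = 96.28 × 0.377 / (40.2×10⁹ × 9.914×10^-8) = 9.108×10^-3 rad.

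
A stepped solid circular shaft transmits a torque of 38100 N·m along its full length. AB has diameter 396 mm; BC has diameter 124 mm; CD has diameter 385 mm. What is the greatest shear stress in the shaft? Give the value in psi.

14800 psi

Under the same torque, τ_max = 16T/(πd³) is largest where d is smallest — segment BC (d = 124 mm).
τ_max = 16·38100/(π·(0.124)³) = 1.018×10^8 Pa.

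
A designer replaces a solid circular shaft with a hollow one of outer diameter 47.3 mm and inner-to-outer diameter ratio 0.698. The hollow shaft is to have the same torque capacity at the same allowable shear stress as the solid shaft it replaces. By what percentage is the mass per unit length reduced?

Equal τ_max and T ⇒ the solid shaft needs d_s³ = d_o³(1−k⁴), so d_s = 47.3·(1−0.698⁴)^(1/3) = 43.21 mm.
Area ratio A_h/A_s = d_o²(1−k²)/d_s² = (1−k²)/(1−k⁴)^(2/3) = 0.6143.
Mass saving = 1 − 0.6143 = 38.6 %.

38.6 %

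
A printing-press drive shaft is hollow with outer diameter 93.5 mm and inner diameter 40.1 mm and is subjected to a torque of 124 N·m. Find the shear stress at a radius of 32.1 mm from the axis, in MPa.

0.549 MPa

J = π(d_o⁴ − d_i⁴)/32 = π(0.0935⁴ − 0.0401⁴)/32 = 7.249×10^-6 m⁴.
Shear stress varies linearly with radius: τ = T·r/J = 124.0 × 0.0321 / 7.249×10^-6 = 5.491×10^5 Pa.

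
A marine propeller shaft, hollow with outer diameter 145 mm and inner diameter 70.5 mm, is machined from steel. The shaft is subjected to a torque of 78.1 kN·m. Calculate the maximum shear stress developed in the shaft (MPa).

J = π(d_o⁴ − d_i⁴)/32 = π(0.145⁴ − 0.0705⁴)/32 = 4.097×10^-5 m⁴.
τ_max = T·r/J = 78100 × 0.0725 / 4.097×10^-5 = 1.382×10^8 Pa.

138 MPa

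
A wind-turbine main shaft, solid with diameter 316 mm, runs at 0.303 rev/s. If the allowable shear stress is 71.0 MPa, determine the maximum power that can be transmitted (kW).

837 kW

J = πd⁴/32 = π(0.316)⁴/32 = 9.789×10^-4 m⁴.
T_max = τ_allow·J/r = 7.10×10^7 × 9.789×10^-4 / 0.158 = 439900 N·m.
ω = 2π·0.303 = 1.904 rad/s, so P_max = T_max·ω = 8.375×10^5 W.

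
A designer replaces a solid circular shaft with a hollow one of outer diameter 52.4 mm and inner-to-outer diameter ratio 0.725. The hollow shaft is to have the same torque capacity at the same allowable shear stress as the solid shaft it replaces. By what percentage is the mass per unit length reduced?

Equal τ_max and T ⇒ the solid shaft needs d_s³ = d_o³(1−k⁴), so d_s = 52.4·(1−0.725⁴)^(1/3) = 47.05 mm.
Area ratio A_h/A_s = d_o²(1−k²)/d_s² = (1−k²)/(1−k⁴)^(2/3) = 0.5885.
Mass saving = 1 − 0.5885 = 41.2 %.

41.2 %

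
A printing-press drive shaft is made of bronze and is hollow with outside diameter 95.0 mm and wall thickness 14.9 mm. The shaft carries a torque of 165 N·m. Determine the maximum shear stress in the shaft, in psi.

J = π(d_o⁴ − d_i⁴)/32 = π(0.0950⁴ − 0.0652⁴)/32 = 6.222×10^-6 m⁴.
τ_max = T·r/J = 165.0 × 0.0475 / 6.222×10^-6 = 1.260×10^6 Pa.

183 psi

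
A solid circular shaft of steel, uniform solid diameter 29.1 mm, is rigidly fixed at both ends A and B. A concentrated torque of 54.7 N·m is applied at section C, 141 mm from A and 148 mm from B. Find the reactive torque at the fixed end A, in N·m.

With uniform GJ and both ends fixed, compatibility θ_AC = θ_CB gives T_A·a = T_B·b, together with T_A + T_B = T₀.
T_A = T₀·b/(a+b) = 54.70·148/289.0 = 28.01 N·m; T_B = 26.69 N·m.

28.0 N·m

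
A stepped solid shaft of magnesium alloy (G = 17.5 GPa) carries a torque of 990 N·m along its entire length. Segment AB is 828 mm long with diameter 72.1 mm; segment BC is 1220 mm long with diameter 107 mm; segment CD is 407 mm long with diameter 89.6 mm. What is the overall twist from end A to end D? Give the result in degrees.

1.53°

J_AB = π(0.0721)⁴/32 = 2.65×10^-6 m⁴; J_BC = π(0.107)⁴/32 = 1.29×10^-5 m⁴; J_CD = π(0.0896)⁴/32 = 6.33×10^-6 m⁴.
θ = (T/G)·Σ L_i/J_i = (990.0/17.5×10⁹)·(0.828/2.65×10^-6 + 1.22/1.29×10^-5 + 0.407/6.33×10^-6) = 0.02666 rad.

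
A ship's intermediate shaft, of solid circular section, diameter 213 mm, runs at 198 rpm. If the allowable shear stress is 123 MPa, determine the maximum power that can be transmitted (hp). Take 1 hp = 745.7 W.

J = πd⁴/32 = π(0.213)⁴/32 = 2.021×10^-4 m⁴.
T_max = τ_allow·J/r = 1.23×10^8 × 2.021×10^-4 / 0.106 = 233400 N·m.
ω = 2π·198/60 = 20.73 rad/s, so P_max = T_max·ω = 4.839×10^6 W.

6490 hp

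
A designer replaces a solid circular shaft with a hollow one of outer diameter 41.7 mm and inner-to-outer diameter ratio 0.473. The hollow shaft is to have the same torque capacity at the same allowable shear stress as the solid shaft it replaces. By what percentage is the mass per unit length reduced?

Equal τ_max and T ⇒ the solid shaft needs d_s³ = d_o³(1−k⁴), so d_s = 41.7·(1−0.473⁴)^(1/3) = 40.99 mm.
Area ratio A_h/A_s = d_o²(1−k²)/d_s² = (1−k²)/(1−k⁴)^(2/3) = 0.8033.
Mass saving = 1 − 0.8033 = 19.7 %.

19.7 %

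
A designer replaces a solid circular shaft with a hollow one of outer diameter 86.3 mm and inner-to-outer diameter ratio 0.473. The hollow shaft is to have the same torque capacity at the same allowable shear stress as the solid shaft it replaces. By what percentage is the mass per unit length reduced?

Equal τ_max and T ⇒ the solid shaft needs d_s³ = d_o³(1−k⁴), so d_s = 86.3·(1−0.473⁴)^(1/3) = 84.84 mm.
Area ratio A_h/A_s = d_o²(1−k²)/d_s² = (1−k²)/(1−k⁴)^(2/3) = 0.8033.
Mass saving = 1 − 0.8033 = 19.7 %.

19.7 %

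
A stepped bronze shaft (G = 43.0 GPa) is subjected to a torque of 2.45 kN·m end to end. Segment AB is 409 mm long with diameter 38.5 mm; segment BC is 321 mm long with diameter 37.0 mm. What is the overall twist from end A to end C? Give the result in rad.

0.207 rad

J_AB = π(0.0385)⁴/32 = 2.16×10^-7 m⁴; J_BC = π(0.0370)⁴/32 = 1.84×10^-7 m⁴.
θ = (T/G)·Σ L_i/J_i = (2450/43.0×10⁹)·(0.409/2.16×10^-7 + 0.321/1.84×10^-7) = 0.2074 rad.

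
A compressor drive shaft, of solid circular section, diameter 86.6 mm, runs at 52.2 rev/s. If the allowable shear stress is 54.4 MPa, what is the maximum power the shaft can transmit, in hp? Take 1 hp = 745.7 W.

3050 hp

J = πd⁴/32 = π(0.0866)⁴/32 = 5.522×10^-6 m⁴.
T_max = τ_allow·J/r = 5.44×10^7 × 5.522×10^-6 / 0.0433 = 6937 N·m.
ω = 2π·52.2 = 328.0 rad/s, so P_max = T_max·ω = 2.275×10^6 W.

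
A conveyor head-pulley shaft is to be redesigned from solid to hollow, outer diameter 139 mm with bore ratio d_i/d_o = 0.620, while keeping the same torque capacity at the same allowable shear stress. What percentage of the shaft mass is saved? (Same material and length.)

31.5 %

Equal τ_max and T ⇒ the solid shaft needs d_s³ = d_o³(1−k⁴), so d_s = 139·(1−0.620⁴)^(1/3) = 131.8 mm.
Area ratio A_h/A_s = d_o²(1−k²)/d_s² = (1−k²)/(1−k⁴)^(2/3) = 0.6848.
Mass saving = 1 − 0.6848 = 31.5 %.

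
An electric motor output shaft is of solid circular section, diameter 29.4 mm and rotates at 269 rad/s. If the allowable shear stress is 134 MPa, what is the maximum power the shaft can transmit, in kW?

J = πd⁴/32 = π(0.0294)⁴/32 = 7.335×10^-8 m⁴.
T_max = τ_allow·J/r = 1.34×10^8 × 7.335×10^-8 / 0.0147 = 668.6 N·m.
ω = 269 rad/s, so P_max = T_max·ω = 1.799×10^5 W.

180 kW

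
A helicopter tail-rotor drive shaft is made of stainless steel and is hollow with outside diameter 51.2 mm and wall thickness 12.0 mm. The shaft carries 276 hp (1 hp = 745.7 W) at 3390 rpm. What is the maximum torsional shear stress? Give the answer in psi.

ω = 2π·3390/60 = 355.0 rad/s, so T = P/ω = 276×745.7 / 355.0 = 579.8 N·m.
J = π(d_o⁴ − d_i⁴)/32 = π(0.0512⁴ − 0.0272⁴)/32 = 6.209×10^-7 m⁴.
τ_max = T·r/J = 579.8 × 0.0256 / 6.209×10^-7 = 2.390×10^7 Pa.

3470 psi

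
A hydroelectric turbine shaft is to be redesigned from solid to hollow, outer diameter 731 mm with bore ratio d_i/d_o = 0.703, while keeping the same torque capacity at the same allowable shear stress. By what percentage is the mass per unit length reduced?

Equal τ_max and T ⇒ the solid shaft needs d_s³ = d_o³(1−k⁴), so d_s = 731·(1−0.703⁴)^(1/3) = 665.9 mm.
Area ratio A_h/A_s = d_o²(1−k²)/d_s² = (1−k²)/(1−k⁴)^(2/3) = 0.6096.
Mass saving = 1 − 0.6096 = 39.0 %.

39.0 %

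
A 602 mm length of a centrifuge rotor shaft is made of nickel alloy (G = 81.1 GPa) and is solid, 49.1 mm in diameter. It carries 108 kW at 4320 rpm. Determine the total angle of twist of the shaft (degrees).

ω = 2π·4320/60 = 452.4 rad/s, so T = P/ω = 108×10³ / 452.4 = 238.7 N·m.
J = πd⁴/32 = π(0.0491)⁴/32 = 5.706×10^-7 m⁴.
θ = T·L/(G·J) = 238.7 × 0.602 / (81.1×10⁹ × 5.706×10^-7) = 3.106×10^-3 rad.

0.178°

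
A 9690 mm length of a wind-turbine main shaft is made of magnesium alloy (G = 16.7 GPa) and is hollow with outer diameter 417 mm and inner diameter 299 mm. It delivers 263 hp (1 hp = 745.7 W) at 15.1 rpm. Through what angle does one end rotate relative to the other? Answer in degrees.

1.89°

ω = 2π·15.1/60 = 1.581 rad/s, so T = P/ω = 263×745.7 / 1.581 = 124000 N·m.
J = π(d_o⁴ − d_i⁴)/32 = π(0.417⁴ − 0.299⁴)/32 = 2.184×10^-3 m⁴.
θ = T·L/(G·J) = 124000 × 9.69 / (16.7×10⁹ × 2.184×10^-3) = 0.03295 rad.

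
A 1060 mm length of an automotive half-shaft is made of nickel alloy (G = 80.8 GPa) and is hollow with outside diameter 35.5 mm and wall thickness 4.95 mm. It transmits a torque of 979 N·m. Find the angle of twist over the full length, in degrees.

J = π(d_o⁴ − d_i⁴)/32 = π(0.0355⁴ − 0.0256⁴)/32 = 1.138×10^-7 m⁴.
θ = T·L/(G·J) = 979.0 × 1.06 / (80.8×10⁹ × 1.138×10^-7) = 0.1129 rad.

6.47°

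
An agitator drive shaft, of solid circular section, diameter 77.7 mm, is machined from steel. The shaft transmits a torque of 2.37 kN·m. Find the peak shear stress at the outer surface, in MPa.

J = πd⁴/32 = π(0.0777)⁴/32 = 3.578×10^-6 m⁴.
τ_max = T·r/J = 2370 × 0.0389 / 3.578×10^-6 = 2.573×10^7 Pa.

25.7 MPa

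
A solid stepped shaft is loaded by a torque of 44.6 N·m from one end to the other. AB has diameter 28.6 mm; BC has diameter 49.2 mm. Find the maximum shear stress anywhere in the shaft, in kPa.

9710 kPa

Under the same torque, τ_max = 16T/(πd³) is largest where d is smallest — segment AB (d = 28.6 mm).
τ_max = 16·44.60/(π·(0.0286)³) = 9.710×10^6 Pa.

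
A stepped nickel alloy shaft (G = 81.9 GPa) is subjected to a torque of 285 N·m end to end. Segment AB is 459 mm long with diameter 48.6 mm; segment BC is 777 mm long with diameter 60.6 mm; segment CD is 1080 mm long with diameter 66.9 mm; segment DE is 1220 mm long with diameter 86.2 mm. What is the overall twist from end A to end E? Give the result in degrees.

J_AB = π(0.0486)⁴/32 = 5.48×10^-7 m⁴; J_BC = π(0.0606)⁴/32 = 1.32×10^-6 m⁴; J_CD = π(0.0669)⁴/32 = 1.97×10^-6 m⁴; J_DE = π(0.0862)⁴/32 = 5.42×10^-6 m⁴.
θ = (T/G)·Σ L_i/J_i = (285.0/81.9×10⁹)·(0.459/5.48×10^-7 + 0.777/1.32×10^-6 + 1.08/1.97×10^-6 + 1.22/5.42×10^-6) = 7.653×10^-3 rad.

0.438°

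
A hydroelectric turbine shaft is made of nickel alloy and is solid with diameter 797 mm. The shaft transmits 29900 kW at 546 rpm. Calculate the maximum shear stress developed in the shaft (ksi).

ω = 2π·546/60 = 57.18 rad/s, so T = P/ω = 29900×10³ / 57.18 = 522900 N·m.
J = πd⁴/32 = π(0.797)⁴/32 = 0.03961 m⁴.
τ_max = T·r/J = 522900 × 0.399 / 0.03961 = 5.261×10^6 Pa.

0.763 ksi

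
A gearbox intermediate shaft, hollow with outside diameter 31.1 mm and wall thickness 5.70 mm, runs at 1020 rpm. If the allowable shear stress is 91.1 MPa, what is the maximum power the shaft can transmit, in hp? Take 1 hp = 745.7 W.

64.7 hp

J = π(d_o⁴ − d_i⁴)/32 = π(0.0311⁴ − 0.0197⁴)/32 = 7.706×10^-8 m⁴.
T_max = τ_allow·J/r = 9.11×10^7 × 7.706×10^-8 / 0.0156 = 451.4 N·m.
ω = 2π·1020/60 = 106.8 rad/s, so P_max = T_max·ω = 4.822×10^4 W.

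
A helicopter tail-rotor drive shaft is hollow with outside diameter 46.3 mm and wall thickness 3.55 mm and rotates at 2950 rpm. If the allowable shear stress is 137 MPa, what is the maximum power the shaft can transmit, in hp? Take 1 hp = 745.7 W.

J = π(d_o⁴ − d_i⁴)/32 = π(0.0463⁴ − 0.0392⁴)/32 = 2.193×10^-7 m⁴.
T_max = τ_allow·J/r = 1.37×10^8 × 2.193×10^-7 / 0.0231 = 1298 N·m.
ω = 2π·2950/60 = 308.9 rad/s, so P_max = T_max·ω = 4.010×10^5 W.

538 hp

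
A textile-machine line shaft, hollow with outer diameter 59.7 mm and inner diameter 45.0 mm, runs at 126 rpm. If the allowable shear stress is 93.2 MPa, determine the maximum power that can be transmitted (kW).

J = π(d_o⁴ − d_i⁴)/32 = π(0.0597⁴ − 0.0450⁴)/32 = 8.445×10^-7 m⁴.
T_max = τ_allow·J/r = 9.32×10^7 × 8.445×10^-7 / 0.0299 = 2637 N·m.
ω = 2π·126/60 = 13.19 rad/s, so P_max = T_max·ω = 3.479×10^4 W.

34.8 kW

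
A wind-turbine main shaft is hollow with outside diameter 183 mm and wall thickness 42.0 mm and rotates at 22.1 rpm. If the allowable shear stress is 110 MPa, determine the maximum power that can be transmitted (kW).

J = π(d_o⁴ − d_i⁴)/32 = π(0.183⁴ − 0.0990⁴)/32 = 1.007×10^-4 m⁴.
T_max = τ_allow·J/r = 1.10×10^8 × 1.007×10^-4 / 0.0915 = 121000 N·m.
ω = 2π·22.1/60 = 2.314 rad/s, so P_max = T_max·ω = 2.801×10^5 W.

280 kW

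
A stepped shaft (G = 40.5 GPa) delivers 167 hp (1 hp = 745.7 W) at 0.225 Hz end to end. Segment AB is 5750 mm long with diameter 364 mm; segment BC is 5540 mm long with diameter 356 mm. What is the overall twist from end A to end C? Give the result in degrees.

0.854°

ω = 2π·0.225 = 1.414 rad/s, so T = P/ω = 167×745.7 / 1.414 = 88090 N·m.
J_AB = π(0.364)⁴/32 = 1.72×10^-3 m⁴; J_BC = π(0.356)⁴/32 = 1.58×10^-3 m⁴.
θ = (T/G)·Σ L_i/J_i = (88090/40.5×10⁹)·(5.75/1.72×10^-3 + 5.54/1.58×10^-3) = 0.01490 rad.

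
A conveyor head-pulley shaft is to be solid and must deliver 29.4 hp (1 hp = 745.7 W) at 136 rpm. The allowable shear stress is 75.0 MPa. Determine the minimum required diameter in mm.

47.1 mm

ω = 2π·136/60 = 14.24 rad/s, so T = P/ω = 29.4×745.7 / 14.24 = 1539 N·m.
For a solid shaft τ_max = 16T/(πd³), so d = (16T/(π τ_allow))^(1/3) = (16·1539/(π·7.50×10^7))^(1/3) = 0.04711 m.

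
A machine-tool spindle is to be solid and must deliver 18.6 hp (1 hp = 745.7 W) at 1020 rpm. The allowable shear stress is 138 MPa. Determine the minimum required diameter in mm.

ω = 2π·1020/60 = 106.8 rad/s, so T = P/ω = 18.6×745.7 / 106.8 = 129.9 N·m.
For a solid shaft τ_max = 16T/(πd³), so d = (16T/(π τ_allow))^(1/3) = (16·129.9/(π·1.38×10^8))^(1/3) = 0.01686 m.

16.9 mm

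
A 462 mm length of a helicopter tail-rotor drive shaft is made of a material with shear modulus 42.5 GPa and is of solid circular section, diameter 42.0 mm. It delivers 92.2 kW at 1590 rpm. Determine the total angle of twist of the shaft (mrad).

ω = 2π·1590/60 = 166.5 rad/s, so T = P/ω = 92.2×10³ / 166.5 = 553.7 N·m.
J = πd⁴/32 = π(0.0420)⁴/32 = 3.055×10^-7 m⁴.
θ = T·L/(G·J) = 553.7 × 0.462 / (42.5×10⁹ × 3.055×10^-7) = 0.01970 rad.

19.7 mrad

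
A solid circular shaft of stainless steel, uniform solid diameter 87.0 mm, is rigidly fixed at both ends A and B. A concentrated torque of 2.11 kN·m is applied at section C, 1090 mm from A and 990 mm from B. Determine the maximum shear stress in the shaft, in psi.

1240 psi

With uniform GJ and both ends fixed, compatibility θ_AC = θ_CB gives T_A·a = T_B·b, together with T_A + T_B = T₀.
T_A = T₀·b/(a+b) = 2110·990/2080 = 1004 N·m; T_B = 1106 N·m.
τ in each portion: τ_AC = 7.77×10^6 Pa, τ_CB = 8.55×10^6 Pa; maximum is in CB.
τ_max = T_CB·r/J = 1106·0.0435/5.62×10^-6 = 8.552×10^6 Pa.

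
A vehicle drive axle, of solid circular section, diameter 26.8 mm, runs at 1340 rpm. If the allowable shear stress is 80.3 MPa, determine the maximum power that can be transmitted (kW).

42.6 kW

J = πd⁴/32 = π(0.0268)⁴/32 = 5.065×10^-8 m⁴.
T_max = τ_allow·J/r = 8.03×10^7 × 5.065×10^-8 / 0.0134 = 303.5 N·m.
ω = 2π·1340/60 = 140.3 rad/s, so P_max = T_max·ω = 4.259×10^4 W.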